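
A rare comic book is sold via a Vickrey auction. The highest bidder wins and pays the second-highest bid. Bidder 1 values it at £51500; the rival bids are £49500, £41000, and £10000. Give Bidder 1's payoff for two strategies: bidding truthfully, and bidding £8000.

The highest competing bid is £49500.
Bidding truthfully at £51500: Bidder 1 has the top bid, wins, and pays the second-highest bid £49500. Payoff = £51500 − £49500 = £2000.
Bidding £8000: the top bid is £49500 (a rival), so Bidder 1 loses. Payoff = £0.

Truthful: £2000; alternative: £0.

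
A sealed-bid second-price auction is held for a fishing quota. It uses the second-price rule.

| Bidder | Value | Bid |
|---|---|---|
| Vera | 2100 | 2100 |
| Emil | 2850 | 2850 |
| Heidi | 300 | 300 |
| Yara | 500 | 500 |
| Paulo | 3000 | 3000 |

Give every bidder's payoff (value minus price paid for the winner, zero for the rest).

Bids in descending order: Paulo 3000, then Emil 2850, then Vera 2100, then Yara 500, then Heidi 300.
Paulo has the top bid and wins; the price is the second-highest bid, 2850.
Paulo's payoff = 3000 − 2850 = 150. All other bidders lose, so their payoff is 0.

Payoffs: Vera 0, Emil 0, Heidi 0, Yara 0, Paulo 150.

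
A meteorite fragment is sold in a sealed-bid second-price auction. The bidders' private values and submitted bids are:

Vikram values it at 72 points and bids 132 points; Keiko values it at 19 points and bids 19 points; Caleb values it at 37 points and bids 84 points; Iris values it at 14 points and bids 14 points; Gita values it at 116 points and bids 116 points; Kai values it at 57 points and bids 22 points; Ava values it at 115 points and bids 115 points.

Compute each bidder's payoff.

Sorted high to low: Vikram 132 points > Gita 116 points > Ava 115 points > Caleb 84 points > Kai 22 points > Keiko 19 points > Iris 14 points.
Vikram has the top bid and wins; the price is the second-highest bid, 116 points.
Vikram's payoff = 72 points − 116 points = -44 points. All other bidders lose, so their payoff is 0.

Vikram -44 points, Keiko 0 points, Caleb 0 points, Iris 0 points, Gita 0 points, Kai 0 points, Ava 0 points.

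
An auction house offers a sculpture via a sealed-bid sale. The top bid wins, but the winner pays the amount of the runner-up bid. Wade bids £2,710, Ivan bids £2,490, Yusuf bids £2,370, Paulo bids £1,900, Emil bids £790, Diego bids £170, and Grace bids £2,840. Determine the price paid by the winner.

Price paid: £2,710.

Ordered from highest: Grace £2,840; Wade £2,710; Ivan £2,490; Yusuf £2,370; Paulo £1,900; Emil £790; Diego £170.
Grace has the highest bid, so Grace wins.
The second-highest bid is £2,710, so that is what Grace pays.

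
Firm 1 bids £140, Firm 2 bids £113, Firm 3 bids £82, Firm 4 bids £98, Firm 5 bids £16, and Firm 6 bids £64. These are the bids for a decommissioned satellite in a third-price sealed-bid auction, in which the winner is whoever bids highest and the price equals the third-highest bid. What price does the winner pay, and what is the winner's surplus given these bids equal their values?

Ordered from highest: Firm 1 £140 > Firm 2 £113 > Firm 4 £98 > Firm 3 £82 > Firm 6 £64 > Firm 5 £16.
Firm 1 is the highest bidder, so Firm 1 wins.
Under the third-price rule, the price is the third-highest bid: £98.
Surplus = £140 − £98 = £42.

The winner pays £98 for a surplus of £42.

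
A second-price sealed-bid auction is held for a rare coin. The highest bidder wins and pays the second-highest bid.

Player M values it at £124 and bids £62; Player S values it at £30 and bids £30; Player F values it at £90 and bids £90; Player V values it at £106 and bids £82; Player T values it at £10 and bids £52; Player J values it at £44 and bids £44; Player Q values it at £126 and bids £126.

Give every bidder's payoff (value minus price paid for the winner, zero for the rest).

Player M £0, Player S £0, Player F £0, Player V £0, Player T £0, Player J £0, Player Q £36.

Ordered from highest: Player Q £126; Player F £90; Player V £82; Player M £62; Player T £52; Player J £44; Player S £30.
Player Q has the top bid and wins; the price is the second-highest bid, £90.
Player Q's payoff = £126 − £90 = £36. All other bidders lose, so their payoff is 0.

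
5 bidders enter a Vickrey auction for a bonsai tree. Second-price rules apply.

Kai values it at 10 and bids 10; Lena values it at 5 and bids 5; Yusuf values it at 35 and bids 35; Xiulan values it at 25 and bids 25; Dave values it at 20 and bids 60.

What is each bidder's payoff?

Ranking the bids: Dave 60 > Yusuf 35 > Xiulan 25 > Kai 10 > Lena 5.
Dave has the top bid and wins; the price is the second-highest bid, 35.
Dave's payoff = 20 − 35 = -15. All other bidders lose, so their payoff is 0.

Kai 0, Lena 0, Yusuf 0, Xiulan 0, Dave -15.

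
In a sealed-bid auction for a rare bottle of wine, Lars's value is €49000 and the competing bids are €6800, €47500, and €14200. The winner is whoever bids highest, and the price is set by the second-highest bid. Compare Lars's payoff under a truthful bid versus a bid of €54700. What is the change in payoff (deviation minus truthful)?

Payoff change: €0.

The highest competing bid is €47500.
Bidding truthfully at €49000: Lars has the top bid, wins, and pays the second-highest bid €47500. Payoff = €49000 − €47500 = €1500.
Bidding €54700: Lars has the top bid, wins, and pays the second-highest bid €47500. Payoff = €49000 − €47500 = €1500.
Change = €1500 − €1500 = €0.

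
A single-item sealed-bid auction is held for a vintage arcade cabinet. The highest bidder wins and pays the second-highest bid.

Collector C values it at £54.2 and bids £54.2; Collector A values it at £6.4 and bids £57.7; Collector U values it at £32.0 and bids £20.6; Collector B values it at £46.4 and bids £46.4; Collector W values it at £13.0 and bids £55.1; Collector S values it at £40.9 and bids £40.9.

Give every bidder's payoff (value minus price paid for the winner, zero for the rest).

Payoffs: Collector C £0.0, Collector A -£48.7, Collector U £0.0, Collector B £0.0, Collector W £0.0, Collector S £0.0.

Sorted high to low: Collector A £57.7 > Collector W £55.1 > Collector C £54.2 > Collector B £46.4 > Collector S £40.9 > Collector U £20.6.
Collector A has the top bid and wins; the price is the second-highest bid, £55.1.
Collector A's payoff = £6.4 − £55.1 = -£48.7. All other bidders lose, so their payoff is 0.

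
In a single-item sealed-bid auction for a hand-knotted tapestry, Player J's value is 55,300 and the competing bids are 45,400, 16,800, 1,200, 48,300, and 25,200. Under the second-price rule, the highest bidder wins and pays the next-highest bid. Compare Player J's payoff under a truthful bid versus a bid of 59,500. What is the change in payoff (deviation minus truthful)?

Change in payoff: 0.

The highest competing bid is 48,300.
Bidding truthfully at 55,300: Player J has the top bid, wins, and pays the second-highest bid 48,300. Payoff = 55,300 − 48,300 = 7,000.
Bidding 59,500: Player J has the top bid, wins, and pays the second-highest bid 48,300. Payoff = 55,300 − 48,300 = 7,000.
Change = 7,000 − 7,000 = 0.
The bid only affects whether you win, not the price — here both bids land on the same side of the top rival bid, so the deviation is payoff-neutral.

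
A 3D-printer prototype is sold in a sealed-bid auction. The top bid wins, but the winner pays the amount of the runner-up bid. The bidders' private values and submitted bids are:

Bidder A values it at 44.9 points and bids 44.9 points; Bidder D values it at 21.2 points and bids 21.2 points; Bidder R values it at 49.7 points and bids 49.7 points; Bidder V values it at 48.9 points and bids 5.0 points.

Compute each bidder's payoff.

Payoffs: Bidder A 0.0 points, Bidder D 0.0 points, Bidder R 4.8 points, Bidder V 0.0 points.

Ordered from highest: Bidder R 49.7 points; Bidder A 44.9 points; Bidder D 21.2 points; Bidder V 5.0 points.
Bidder R has the top bid and wins; the price is the second-highest bid, 44.9 points.
Bidder R's payoff = 49.7 points − 44.9 points = 4.8 points. All other bidders lose, so their payoff is 0.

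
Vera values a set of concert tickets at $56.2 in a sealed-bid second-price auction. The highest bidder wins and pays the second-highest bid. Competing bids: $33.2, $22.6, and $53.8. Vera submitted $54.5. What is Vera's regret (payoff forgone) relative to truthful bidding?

The highest competing bid is $53.8.
Bidding truthfully at $56.2: Vera has the top bid, wins, and pays the second-highest bid $53.8. Payoff = $56.2 − $53.8 = $2.4.
Bidding $54.5: Vera has the top bid, wins, and pays the second-highest bid $53.8. Payoff = $56.2 − $53.8 = $2.4.
Regret = truthful payoff − actual payoff = $2.4 − $2.4 = $0.0.

$0.0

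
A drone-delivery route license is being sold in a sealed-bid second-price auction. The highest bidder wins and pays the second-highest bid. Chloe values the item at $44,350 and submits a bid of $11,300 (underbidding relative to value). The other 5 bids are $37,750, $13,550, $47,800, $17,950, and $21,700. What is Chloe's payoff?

Highest competing bid: $47,800.
Chloe's bid $11,300 is not the highest, so Chloe loses, pays nothing, and earns zero payoff.

Payoff = $0.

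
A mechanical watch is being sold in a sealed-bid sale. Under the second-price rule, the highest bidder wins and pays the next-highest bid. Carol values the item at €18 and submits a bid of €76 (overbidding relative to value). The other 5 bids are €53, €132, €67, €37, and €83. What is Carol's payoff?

Payoff = €0.

Highest competing bid: €132.
Carol's bid €76 is not the highest, so Carol loses, pays nothing, and earns zero payoff.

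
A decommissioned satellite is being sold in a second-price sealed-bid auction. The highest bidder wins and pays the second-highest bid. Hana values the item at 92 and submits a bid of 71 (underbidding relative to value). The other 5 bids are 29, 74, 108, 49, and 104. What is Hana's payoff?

Highest competing bid: 108.
Hana's bid 71 is not the highest, so Hana loses, pays nothing, and earns zero payoff.

0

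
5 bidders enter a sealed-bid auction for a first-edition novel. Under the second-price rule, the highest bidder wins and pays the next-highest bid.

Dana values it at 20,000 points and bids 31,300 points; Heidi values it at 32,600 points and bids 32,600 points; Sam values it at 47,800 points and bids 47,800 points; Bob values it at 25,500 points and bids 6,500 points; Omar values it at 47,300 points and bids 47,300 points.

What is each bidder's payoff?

Dana 0 points, Heidi 0 points, Sam 500 points, Bob 0 points, Omar 0 points.

Bids in descending order: Sam 47,800 points, then Omar 47,300 points, then Heidi 32,600 points, then Dana 31,300 points, then Bob 6,500 points.
Sam has the top bid and wins; the price is the second-highest bid, 47,300 points.
Sam's payoff = 47,800 points − 47,300 points = 500 points. All other bidders lose, so their payoff is 0.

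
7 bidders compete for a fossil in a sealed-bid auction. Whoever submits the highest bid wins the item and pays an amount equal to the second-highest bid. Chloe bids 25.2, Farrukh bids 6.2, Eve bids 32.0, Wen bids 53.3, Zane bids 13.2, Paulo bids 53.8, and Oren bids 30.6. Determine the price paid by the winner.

Ranking the bids: Paulo 53.8 > Wen 53.3 > Eve 32.0 > Oren 30.6 > Chloe 25.2 > Zane 13.2 > Farrukh 6.2.
Paulo has the highest bid, so Paulo wins.
The second-highest bid is 53.3, so that is what Paulo pays.

53.3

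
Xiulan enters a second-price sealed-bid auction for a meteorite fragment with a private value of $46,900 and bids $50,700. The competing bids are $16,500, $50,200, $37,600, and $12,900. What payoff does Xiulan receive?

Payoff = -$3,300.

Highest competing bid: $50,200.
Xiulan's bid $50,700 is the highest overall, so Xiulan wins and pays the second-highest bid, $50,200.
Payoff = value − price = $46,900 − $50,200 = -$3,300.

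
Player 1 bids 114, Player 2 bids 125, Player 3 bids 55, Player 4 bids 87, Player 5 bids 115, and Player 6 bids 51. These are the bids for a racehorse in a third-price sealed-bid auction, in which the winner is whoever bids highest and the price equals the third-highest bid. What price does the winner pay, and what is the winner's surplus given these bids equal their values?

The winner pays 114 for a surplus of 11.

Sorted high to low: Player 2 125 > Player 5 115 > Player 1 114 > Player 4 87 > Player 3 55 > Player 6 51.
Player 2 is the highest bidder, so Player 2 wins.
Under the third-price rule, the price is the third-highest bid: 114.
Surplus = 125 − 114 = 11.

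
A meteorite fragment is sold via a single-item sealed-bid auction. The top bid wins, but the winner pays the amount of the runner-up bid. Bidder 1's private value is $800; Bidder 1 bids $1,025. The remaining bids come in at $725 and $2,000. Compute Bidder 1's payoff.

The bidder's payoff: $0.

Highest competing bid: $2,000.
Bidder 1's bid $1,025 is not the highest, so Bidder 1 loses, pays nothing, and earns zero payoff.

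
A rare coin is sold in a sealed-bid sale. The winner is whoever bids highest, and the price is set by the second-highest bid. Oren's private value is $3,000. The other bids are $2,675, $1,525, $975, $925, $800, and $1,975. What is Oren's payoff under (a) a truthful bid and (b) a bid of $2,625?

The highest competing bid is $2,675.
Bidding truthfully at $3,000: Oren has the top bid, wins, and pays the second-highest bid $2,675. Payoff = $3,000 − $2,675 = $325.
Bidding $2,625: the top bid is $2,675 (a rival), so Oren loses. Payoff = $0.
This is the dominant-strategy logic: truthful bidding weakly beats any alternative.

Truthful: $325; alternative: $0.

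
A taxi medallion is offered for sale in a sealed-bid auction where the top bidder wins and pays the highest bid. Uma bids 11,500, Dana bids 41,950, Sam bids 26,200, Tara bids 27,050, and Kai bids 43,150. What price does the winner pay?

Bids in descending order: Kai 43,150, then Dana 41,950, then Tara 27,050, then Sam 26,200, then Uma 11,500.
Kai is the highest bidder, so Kai wins.
Under the first-price rule, the price is the highest bid: 43,150.

Price paid: 43,150.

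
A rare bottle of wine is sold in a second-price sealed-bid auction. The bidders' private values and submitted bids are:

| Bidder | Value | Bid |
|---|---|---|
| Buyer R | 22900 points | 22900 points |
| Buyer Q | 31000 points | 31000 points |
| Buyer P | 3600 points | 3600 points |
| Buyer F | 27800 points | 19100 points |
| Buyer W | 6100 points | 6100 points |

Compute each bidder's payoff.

Buyer R 0 points, Buyer Q 8100 points, Buyer P 0 points, Buyer F 0 points, Buyer W 0 points.

Ordered from highest: Buyer Q 31000 points; Buyer R 22900 points; Buyer F 19100 points; Buyer W 6100 points; Buyer P 3600 points.
Buyer Q has the top bid and wins; the price is the second-highest bid, 22900 points.
Buyer Q's payoff = 31000 points − 22900 points = 8100 points. All other bidders lose, so their payoff is 0.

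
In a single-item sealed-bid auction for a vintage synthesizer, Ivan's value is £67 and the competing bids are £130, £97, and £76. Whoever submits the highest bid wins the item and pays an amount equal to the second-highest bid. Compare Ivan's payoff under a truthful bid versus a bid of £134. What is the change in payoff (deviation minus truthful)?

Change in payoff: -£63.

The highest competing bid is £130.
Bidding truthfully at £67: the top bid is £130 (a rival), so Ivan loses. Payoff = £0.
Bidding £134: Ivan has the top bid, wins, and pays the second-highest bid £130. Payoff = £67 − £130 = -£63.
Change = -£63 − £0 = -£63.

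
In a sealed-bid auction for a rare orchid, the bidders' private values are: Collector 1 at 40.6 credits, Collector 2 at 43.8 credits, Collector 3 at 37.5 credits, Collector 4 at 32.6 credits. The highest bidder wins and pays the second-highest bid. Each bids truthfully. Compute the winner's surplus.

Ordered from highest: Collector 2 43.8 credits; Collector 1 40.6 credits; Collector 3 37.5 credits; Collector 4 32.6 credits.
Collector 2 wins with the top bid and pays the second-highest, 40.6 credits.
Surplus = 43.8 credits − 40.6 credits = 3.2 credits.

Winner's surplus: 3.2 credits.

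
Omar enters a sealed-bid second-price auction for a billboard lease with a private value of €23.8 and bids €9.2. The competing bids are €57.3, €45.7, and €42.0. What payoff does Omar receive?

Omar's payoff: €0.0.

Highest competing bid: €57.3.
Omar's bid €9.2 is not the highest, so Omar loses, pays nothing, and earns zero payoff.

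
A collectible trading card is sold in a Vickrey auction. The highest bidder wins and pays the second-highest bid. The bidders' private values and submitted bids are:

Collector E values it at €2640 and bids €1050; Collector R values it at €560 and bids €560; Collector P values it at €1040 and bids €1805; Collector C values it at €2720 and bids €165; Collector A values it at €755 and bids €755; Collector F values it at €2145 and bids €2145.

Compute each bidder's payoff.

Payoffs: Collector E €0, Collector R €0, Collector P €0, Collector C €0, Collector A €0, Collector F €340.

Ranking the bids: Collector F €2145; Collector P €1805; Collector E €1050; Collector A €755; Collector R €560; Collector C €165.
Collector F has the top bid and wins; the price is the second-highest bid, €1805.
Collector F's payoff = €2145 − €1805 = €340. All other bidders lose, so their payoff is 0.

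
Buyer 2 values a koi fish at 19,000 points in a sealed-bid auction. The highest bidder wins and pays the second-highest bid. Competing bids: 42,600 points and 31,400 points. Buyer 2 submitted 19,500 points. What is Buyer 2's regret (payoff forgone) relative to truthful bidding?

Payoff forgone: 0 points.

The highest competing bid is 42,600 points.
Bidding truthfully at 19,000 points: the top bid is 42,600 points (a rival), so Buyer 2 loses. Payoff = 0 points.
Bidding 19,500 points: the top bid is 42,600 points (a rival), so Buyer 2 loses. Payoff = 0 points.
Regret = truthful payoff − actual payoff = 0 points − 0 points = 0 points.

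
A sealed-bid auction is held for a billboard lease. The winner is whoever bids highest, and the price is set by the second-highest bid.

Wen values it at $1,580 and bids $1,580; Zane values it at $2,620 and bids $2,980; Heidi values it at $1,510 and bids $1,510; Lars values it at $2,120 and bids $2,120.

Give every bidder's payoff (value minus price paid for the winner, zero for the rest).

Sorted high to low: Zane $2,980; Lars $2,120; Wen $1,580; Heidi $1,510.
Zane has the top bid and wins; the price is the second-highest bid, $2,120.
Zane's payoff = $2,620 − $2,120 = $500. All other bidders lose, so their payoff is 0.

Wen $0, Zane $500, Heidi $0, Lars $0.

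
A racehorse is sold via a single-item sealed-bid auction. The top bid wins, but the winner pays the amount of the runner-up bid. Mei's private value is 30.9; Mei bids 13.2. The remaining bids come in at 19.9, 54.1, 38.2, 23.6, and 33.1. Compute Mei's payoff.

Payoff = 0.0.

Highest competing bid: 54.1.
Mei's bid 13.2 is not the highest, so Mei loses, pays nothing, and earns zero payoff.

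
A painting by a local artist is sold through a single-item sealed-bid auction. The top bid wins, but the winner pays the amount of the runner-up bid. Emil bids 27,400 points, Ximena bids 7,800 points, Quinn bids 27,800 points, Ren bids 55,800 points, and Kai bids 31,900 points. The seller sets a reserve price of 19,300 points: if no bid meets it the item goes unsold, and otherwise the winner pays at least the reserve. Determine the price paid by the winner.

Ranking the bids: Ren 55,800 points, then Kai 31,900 points, then Quinn 27,800 points, then Emil 27,400 points, then Ximena 7,800 points.
Ren has the highest bid, so Ren wins.
The second-highest bid is 31,900 points, which exceeds the reserve, so that sets the price.

31,900 points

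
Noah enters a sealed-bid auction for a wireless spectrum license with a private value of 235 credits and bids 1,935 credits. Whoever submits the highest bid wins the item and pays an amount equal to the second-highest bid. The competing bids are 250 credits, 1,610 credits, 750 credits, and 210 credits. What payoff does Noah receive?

Highest competing bid: 1,610 credits.
Noah's bid 1,935 credits is the highest overall, so Noah wins and pays the second-highest bid, 1,610 credits.
Payoff = value − price = 235 credits − 1,610 credits = -1,375 credits.
Overbidding won the item at a price above value — truthful bidding would have avoided this loss.

Noah's payoff: -1,375 credits.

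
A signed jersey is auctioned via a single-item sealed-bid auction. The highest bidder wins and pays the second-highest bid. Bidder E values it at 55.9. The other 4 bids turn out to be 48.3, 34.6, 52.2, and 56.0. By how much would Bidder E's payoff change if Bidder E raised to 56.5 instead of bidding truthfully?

The highest competing bid is 56.0.
Bidding truthfully at 55.9: the top bid is 56.0 (a rival), so Bidder E loses. Payoff = 0.0.
Bidding 56.5: Bidder E has the top bid, wins, and pays the second-highest bid 56.0. Payoff = 55.9 − 56.0 = -0.1.
Change = -0.1 − 0.0 = -0.1.

-0.1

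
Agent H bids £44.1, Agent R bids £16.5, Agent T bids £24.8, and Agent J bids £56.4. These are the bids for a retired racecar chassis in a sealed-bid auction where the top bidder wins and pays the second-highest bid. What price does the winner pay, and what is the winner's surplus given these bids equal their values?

Bids in descending order: Agent J £56.4, then Agent H £44.1, then Agent T £24.8, then Agent R £16.5.
Agent J is the highest bidder, so Agent J wins.
Under the second-price rule, the price is the second-highest bid: £44.1.
Surplus = £56.4 − £44.1 = £12.3.

The winner pays £44.1 for a surplus of £12.3.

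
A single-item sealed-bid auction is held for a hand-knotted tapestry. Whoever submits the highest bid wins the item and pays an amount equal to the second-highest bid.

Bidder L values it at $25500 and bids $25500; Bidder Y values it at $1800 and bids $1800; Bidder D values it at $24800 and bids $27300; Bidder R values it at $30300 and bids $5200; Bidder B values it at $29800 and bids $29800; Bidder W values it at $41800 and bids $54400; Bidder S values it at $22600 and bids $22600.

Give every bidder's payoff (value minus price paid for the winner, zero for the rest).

Payoffs: Bidder L $0, Bidder Y $0, Bidder D $0, Bidder R $0, Bidder B $0, Bidder W $12000, Bidder S $0.

Ranking the bids: Bidder W $54400 > Bidder B $29800 > Bidder D $27300 > Bidder L $25500 > Bidder S $22600 > Bidder R $5200 > Bidder Y $1800.
Bidder W has the top bid and wins; the price is the second-highest bid, $29800.
Bidder W's payoff = $41800 − $29800 = $12000. All other bidders lose, so their payoff is 0.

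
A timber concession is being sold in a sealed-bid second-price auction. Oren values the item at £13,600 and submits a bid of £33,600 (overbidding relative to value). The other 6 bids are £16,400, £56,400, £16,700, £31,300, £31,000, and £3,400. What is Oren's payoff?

Oren's payoff: £0.

Highest competing bid: £56,400.
Oren's bid £33,600 is not the highest, so Oren loses, pays nothing, and earns zero payoff.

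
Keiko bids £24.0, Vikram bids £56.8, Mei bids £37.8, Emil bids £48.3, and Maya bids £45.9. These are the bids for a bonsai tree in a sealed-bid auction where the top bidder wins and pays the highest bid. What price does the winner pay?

Ranking the bids: Vikram £56.8 > Emil £48.3 > Maya £45.9 > Mei £37.8 > Keiko £24.0.
Vikram is the highest bidder, so Vikram wins.
Under the first-price rule, the price is the highest bid: £56.8.

£56.8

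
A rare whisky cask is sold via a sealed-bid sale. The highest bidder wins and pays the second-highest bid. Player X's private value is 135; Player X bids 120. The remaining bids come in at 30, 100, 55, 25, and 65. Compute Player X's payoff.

35

Highest competing bid: 100.
Player X's bid 120 is the highest overall, so Player X wins and pays the second-highest bid, 100.
Payoff = value − price = 135 − 100 = 35.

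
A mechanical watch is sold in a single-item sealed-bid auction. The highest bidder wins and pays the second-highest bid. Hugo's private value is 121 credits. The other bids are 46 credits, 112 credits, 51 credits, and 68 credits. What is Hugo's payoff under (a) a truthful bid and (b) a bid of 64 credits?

The highest competing bid is 112 credits.
Bidding truthfully at 121 credits: Hugo has the top bid, wins, and pays the second-highest bid 112 credits. Payoff = 121 credits − 112 credits = 9 credits.
Bidding 64 credits: the top bid is 112 credits (a rival), so Hugo loses. Payoff = 0 credits.
Deviating from a truthful bid can only lose payoff in a second-price auction — never gain.

Truthful: 9 credits; alternative: 0 credits.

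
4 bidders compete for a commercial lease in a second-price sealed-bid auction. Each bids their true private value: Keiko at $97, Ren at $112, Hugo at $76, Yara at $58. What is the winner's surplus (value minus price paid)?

Sorted high to low: Ren $112, then Keiko $97, then Hugo $76, then Yara $58.
Ren wins with the top bid and pays the second-highest, $97.
Surplus = $112 − $97 = $15.

$15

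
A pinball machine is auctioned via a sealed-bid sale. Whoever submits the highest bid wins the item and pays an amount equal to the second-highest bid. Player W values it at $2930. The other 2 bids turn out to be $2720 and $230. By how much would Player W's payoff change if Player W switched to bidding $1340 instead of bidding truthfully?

-$210

The highest competing bid is $2720.
Bidding truthfully at $2930: Player W has the top bid, wins, and pays the second-highest bid $2720. Payoff = $2930 − $2720 = $210.
Bidding $1340: the top bid is $2720 (a rival), so Player W loses. Payoff = $0.
Change = $0 − $210 = -$210.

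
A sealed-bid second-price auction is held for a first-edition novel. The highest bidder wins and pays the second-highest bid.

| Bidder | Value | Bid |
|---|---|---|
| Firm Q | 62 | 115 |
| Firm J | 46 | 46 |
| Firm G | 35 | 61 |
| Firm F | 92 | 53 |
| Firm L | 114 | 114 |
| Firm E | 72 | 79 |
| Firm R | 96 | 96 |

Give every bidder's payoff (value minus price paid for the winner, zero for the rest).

Sorted high to low: Firm Q 115 > Firm L 114 > Firm R 96 > Firm E 79 > Firm G 61 > Firm F 53 > Firm J 46.
Firm Q has the top bid and wins; the price is the second-highest bid, 114.
Firm Q's payoff = 62 − 114 = -52. All other bidders lose, so their payoff is 0.

Payoffs: Firm Q -52, Firm J 0, Firm G 0, Firm F 0, Firm L 0, Firm E 0, Firm R 0.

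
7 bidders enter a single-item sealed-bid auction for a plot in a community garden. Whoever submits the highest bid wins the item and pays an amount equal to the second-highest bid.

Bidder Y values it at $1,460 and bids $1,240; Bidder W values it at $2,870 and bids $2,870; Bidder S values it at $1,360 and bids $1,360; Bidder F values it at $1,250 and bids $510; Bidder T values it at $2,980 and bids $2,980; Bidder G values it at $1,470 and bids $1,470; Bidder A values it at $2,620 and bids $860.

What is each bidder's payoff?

Bidder Y $0, Bidder W $0, Bidder S $0, Bidder F $0, Bidder T $110, Bidder G $0, Bidder A $0.

Ordered from highest: Bidder T $2,980; Bidder W $2,870; Bidder G $1,470; Bidder S $1,360; Bidder Y $1,240; Bidder A $860; Bidder F $510.
Bidder T has the top bid and wins; the price is the second-highest bid, $2,870.
Bidder T's payoff = $2,980 − $2,870 = $110. All other bidders lose, so their payoff is 0.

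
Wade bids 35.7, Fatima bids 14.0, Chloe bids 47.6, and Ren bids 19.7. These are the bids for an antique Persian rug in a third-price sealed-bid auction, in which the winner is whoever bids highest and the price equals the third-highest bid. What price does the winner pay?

Ordered from highest: Chloe 47.6 > Wade 35.7 > Ren 19.7 > Fatima 14.0.
Chloe is the highest bidder, so Chloe wins.
Under the third-price rule, the price is the third-highest bid: 19.7.

19.7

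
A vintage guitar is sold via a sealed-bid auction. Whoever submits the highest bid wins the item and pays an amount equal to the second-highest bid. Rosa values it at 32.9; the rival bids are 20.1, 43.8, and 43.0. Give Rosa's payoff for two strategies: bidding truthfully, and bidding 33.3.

(a) 0.0  (b) 0.0

The highest competing bid is 43.8.
Bidding truthfully at 32.9: the top bid is 43.8 (a rival), so Rosa loses. Payoff = 0.0.
Bidding 33.3: the top bid is 43.8 (a rival), so Rosa loses. Payoff = 0.0.
The bid only affects whether you win, not the price — here both bids land on the same side of the top rival bid, so the deviation is payoff-neutral.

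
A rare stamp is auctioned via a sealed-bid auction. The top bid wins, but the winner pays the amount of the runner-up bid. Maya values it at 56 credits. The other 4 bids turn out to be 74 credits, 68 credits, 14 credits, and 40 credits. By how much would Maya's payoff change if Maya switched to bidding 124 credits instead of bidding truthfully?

The highest competing bid is 74 credits.
Bidding truthfully at 56 credits: the top bid is 74 credits (a rival), so Maya loses. Payoff = 0 credits.
Bidding 124 credits: Maya has the top bid, wins, and pays the second-highest bid 74 credits. Payoff = 56 credits − 74 credits = -18 credits.
Change = -18 credits − 0 credits = -18 credits.

Payoff change: -18 credits.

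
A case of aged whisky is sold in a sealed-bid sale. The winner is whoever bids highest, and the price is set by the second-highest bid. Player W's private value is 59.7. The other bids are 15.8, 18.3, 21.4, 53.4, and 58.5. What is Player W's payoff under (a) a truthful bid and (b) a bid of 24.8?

The highest competing bid is 58.5.
Bidding truthfully at 59.7: Player W has the top bid, wins, and pays the second-highest bid 58.5. Payoff = 59.7 − 58.5 = 1.2.
Bidding 24.8: the top bid is 58.5 (a rival), so Player W loses. Payoff = 0.0.

Truthful: 1.2; alternative: 0.0.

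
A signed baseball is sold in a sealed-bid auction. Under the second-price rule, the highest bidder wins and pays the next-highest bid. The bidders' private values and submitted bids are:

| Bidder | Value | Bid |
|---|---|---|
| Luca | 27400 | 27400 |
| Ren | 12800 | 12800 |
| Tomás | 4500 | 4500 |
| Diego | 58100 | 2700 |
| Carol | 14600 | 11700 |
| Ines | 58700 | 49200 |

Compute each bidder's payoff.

Luca 0, Ren 0, Tomás 0, Diego 0, Carol 0, Ines 31300.

Ordered from highest: Ines 49200; Luca 27400; Ren 12800; Carol 11700; Tomás 4500; Diego 2700.
Ines has the top bid and wins; the price is the second-highest bid, 27400.
Ines's payoff = 58700 − 27400 = 31300. All other bidders lose, so their payoff is 0.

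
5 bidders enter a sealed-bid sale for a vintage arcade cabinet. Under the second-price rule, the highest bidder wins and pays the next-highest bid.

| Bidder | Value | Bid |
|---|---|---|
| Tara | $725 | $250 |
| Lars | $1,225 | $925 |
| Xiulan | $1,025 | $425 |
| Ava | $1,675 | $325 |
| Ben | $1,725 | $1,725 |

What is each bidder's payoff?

Sorted high to low: Ben $1,725; Lars $925; Xiulan $425; Ava $325; Tara $250.
Ben has the top bid and wins; the price is the second-highest bid, $925.
Ben's payoff = $1,725 − $925 = $800. All other bidders lose, so their payoff is 0.

Payoffs: Tara $0, Lars $0, Xiulan $0, Ava $0, Ben $800.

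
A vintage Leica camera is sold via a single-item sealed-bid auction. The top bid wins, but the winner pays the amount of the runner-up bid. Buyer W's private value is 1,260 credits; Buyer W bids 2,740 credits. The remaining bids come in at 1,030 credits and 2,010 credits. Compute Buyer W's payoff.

Payoff = -750 credits.

Highest competing bid: 2,010 credits.
Buyer W's bid 2,740 credits is the highest overall, so Buyer W wins and pays the second-highest bid, 2,010 credits.
Payoff = value − price = 1,260 credits − 2,010 credits = -750 credits.
Overbidding won the item at a price above value — truthful bidding would have avoided this loss.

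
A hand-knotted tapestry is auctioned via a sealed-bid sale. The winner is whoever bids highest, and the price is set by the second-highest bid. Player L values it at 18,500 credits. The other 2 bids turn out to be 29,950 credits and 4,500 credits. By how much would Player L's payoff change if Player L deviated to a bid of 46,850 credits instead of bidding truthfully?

Change in payoff: -11,450 credits.

The highest competing bid is 29,950 credits.
Bidding truthfully at 18,500 credits: the top bid is 29,950 credits (a rival), so Player L loses. Payoff = 0 credits.
Bidding 46,850 credits: Player L has the top bid, wins, and pays the second-highest bid 29,950 credits. Payoff = 18,500 credits − 29,950 credits = -11,450 credits.
Change = -11,450 credits − 0 credits = -11,450 credits.
This is the dominant-strategy logic: truthful bidding weakly beats any alternative.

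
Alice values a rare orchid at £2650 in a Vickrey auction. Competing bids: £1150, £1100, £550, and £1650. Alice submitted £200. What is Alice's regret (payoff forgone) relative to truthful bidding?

Regret: £1000.

The highest competing bid is £1650.
Bidding truthfully at £2650: Alice has the top bid, wins, and pays the second-highest bid £1650. Payoff = £2650 − £1650 = £1000.
Bidding £200: the top bid is £1650 (a rival), so Alice loses. Payoff = £0.
Regret = truthful payoff − actual payoff = £1000 − £0 = £1000.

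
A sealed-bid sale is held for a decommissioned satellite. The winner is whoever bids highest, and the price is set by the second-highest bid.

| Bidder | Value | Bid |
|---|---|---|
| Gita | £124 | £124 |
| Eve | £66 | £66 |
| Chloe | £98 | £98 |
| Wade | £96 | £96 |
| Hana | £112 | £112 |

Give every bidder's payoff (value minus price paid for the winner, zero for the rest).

Sorted high to low: Gita £124, then Hana £112, then Chloe £98, then Wade £96, then Eve £66.
Gita has the top bid and wins; the price is the second-highest bid, £112.
Gita's payoff = £124 − £112 = £12. All other bidders lose, so their payoff is 0.

Payoffs: Gita £12, Eve £0, Chloe £0, Wade £0, Hana £0.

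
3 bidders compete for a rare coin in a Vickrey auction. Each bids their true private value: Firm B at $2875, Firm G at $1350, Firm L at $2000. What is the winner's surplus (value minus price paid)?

Bids in descending order: Firm B $2875, then Firm L $2000, then Firm G $1350.
Firm B wins with the top bid and pays the second-highest, $2000.
Surplus = $2875 − $2000 = $875.

$875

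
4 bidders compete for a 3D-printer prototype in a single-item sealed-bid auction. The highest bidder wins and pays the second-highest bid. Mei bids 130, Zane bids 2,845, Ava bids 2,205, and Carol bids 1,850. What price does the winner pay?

Ranking the bids: Zane 2,845; Ava 2,205; Carol 1,850; Mei 130.
Zane has the highest bid, so Zane wins.
The second-highest bid is 2,205, so that is what Zane pays.

2,205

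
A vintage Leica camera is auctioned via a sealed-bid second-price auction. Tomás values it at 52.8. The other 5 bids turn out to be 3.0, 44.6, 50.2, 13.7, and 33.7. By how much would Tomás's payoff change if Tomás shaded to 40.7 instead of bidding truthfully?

-2.6

The highest competing bid is 50.2.
Bidding truthfully at 52.8: Tomás has the top bid, wins, and pays the second-highest bid 50.2. Payoff = 52.8 − 50.2 = 2.6.
Bidding 40.7: the top bid is 50.2 (a rival), so Tomás loses. Payoff = 0.0.
Change = 0.0 − 2.6 = -2.6.
Deviating from a truthful bid can only lose payoff in a second-price auction — never gain.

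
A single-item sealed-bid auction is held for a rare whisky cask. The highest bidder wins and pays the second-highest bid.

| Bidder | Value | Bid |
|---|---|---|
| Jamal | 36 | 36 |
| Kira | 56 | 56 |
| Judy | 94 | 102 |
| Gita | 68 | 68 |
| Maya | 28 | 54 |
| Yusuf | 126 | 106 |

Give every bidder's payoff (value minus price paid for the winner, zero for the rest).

Jamal 0, Kira 0, Judy 0, Gita 0, Maya 0, Yusuf 24.

Sorted high to low: Yusuf 106 > Judy 102 > Gita 68 > Kira 56 > Maya 54 > Jamal 36.
Yusuf has the top bid and wins; the price is the second-highest bid, 102.
Yusuf's payoff = 126 − 102 = 24. All other bidders lose, so their payoff is 0.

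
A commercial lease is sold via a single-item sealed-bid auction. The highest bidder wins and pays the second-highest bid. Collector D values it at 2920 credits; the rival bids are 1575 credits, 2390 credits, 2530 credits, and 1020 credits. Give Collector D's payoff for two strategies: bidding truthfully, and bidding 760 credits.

(a) 390 credits  (b) 0 credits

The highest competing bid is 2530 credits.
Bidding truthfully at 2920 credits: Collector D has the top bid, wins, and pays the second-highest bid 2530 credits. Payoff = 2920 credits − 2530 credits = 390 credits.
Bidding 760 credits: the top bid is 2530 credits (a rival), so Collector D loses. Payoff = 0 credits.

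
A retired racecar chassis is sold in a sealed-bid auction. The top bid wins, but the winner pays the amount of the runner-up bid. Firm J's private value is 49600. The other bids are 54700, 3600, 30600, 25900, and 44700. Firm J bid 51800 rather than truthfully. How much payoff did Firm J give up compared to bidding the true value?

0

The highest competing bid is 54700.
Bidding truthfully at 49600: the top bid is 54700 (a rival), so Firm J loses. Payoff = 0.
Bidding 51800: the top bid is 54700 (a rival), so Firm J loses. Payoff = 0.
Regret = truthful payoff − actual payoff = 0 − 0 = 0.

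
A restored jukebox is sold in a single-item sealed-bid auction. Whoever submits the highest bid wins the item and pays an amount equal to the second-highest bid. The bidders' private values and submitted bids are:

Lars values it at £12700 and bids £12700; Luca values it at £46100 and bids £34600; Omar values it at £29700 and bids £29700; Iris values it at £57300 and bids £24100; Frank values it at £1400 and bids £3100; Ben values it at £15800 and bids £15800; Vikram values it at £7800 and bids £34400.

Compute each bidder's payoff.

Ranking the bids: Luca £34600 > Vikram £34400 > Omar £29700 > Iris £24100 > Ben £15800 > Lars £12700 > Frank £3100.
Luca has the top bid and wins; the price is the second-highest bid, £34400.
Luca's payoff = £46100 − £34400 = £11700. All other bidders lose, so their payoff is 0.

Lars £0, Luca £11700, Omar £0, Iris £0, Frank £0, Ben £0, Vikram £0.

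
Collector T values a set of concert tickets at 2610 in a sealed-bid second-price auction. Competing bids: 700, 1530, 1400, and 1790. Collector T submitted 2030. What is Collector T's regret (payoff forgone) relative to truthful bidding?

Regret: 0.

The highest competing bid is 1790.
Bidding truthfully at 2610: Collector T has the top bid, wins, and pays the second-highest bid 1790. Payoff = 2610 − 1790 = 820.
Bidding 2030: Collector T has the top bid, wins, and pays the second-highest bid 1790. Payoff = 2610 − 1790 = 820.
Regret = truthful payoff − actual payoff = 820 − 820 = 0.
The bid only affects whether you win, not the price — here both bids land on the same side of the top rival bid, so the deviation is payoff-neutral.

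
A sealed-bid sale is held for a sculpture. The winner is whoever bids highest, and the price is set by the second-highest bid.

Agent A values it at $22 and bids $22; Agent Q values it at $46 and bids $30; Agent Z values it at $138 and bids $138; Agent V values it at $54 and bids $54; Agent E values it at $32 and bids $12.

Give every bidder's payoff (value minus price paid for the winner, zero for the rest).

Ordered from highest: Agent Z $138, then Agent V $54, then Agent Q $30, then Agent A $22, then Agent E $12.
Agent Z has the top bid and wins; the price is the second-highest bid, $54.
Agent Z's payoff = $138 − $54 = $84. All other bidders lose, so their payoff is 0.

Payoffs: Agent A $0, Agent Q $0, Agent Z $84, Agent V $0, Agent E $0.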